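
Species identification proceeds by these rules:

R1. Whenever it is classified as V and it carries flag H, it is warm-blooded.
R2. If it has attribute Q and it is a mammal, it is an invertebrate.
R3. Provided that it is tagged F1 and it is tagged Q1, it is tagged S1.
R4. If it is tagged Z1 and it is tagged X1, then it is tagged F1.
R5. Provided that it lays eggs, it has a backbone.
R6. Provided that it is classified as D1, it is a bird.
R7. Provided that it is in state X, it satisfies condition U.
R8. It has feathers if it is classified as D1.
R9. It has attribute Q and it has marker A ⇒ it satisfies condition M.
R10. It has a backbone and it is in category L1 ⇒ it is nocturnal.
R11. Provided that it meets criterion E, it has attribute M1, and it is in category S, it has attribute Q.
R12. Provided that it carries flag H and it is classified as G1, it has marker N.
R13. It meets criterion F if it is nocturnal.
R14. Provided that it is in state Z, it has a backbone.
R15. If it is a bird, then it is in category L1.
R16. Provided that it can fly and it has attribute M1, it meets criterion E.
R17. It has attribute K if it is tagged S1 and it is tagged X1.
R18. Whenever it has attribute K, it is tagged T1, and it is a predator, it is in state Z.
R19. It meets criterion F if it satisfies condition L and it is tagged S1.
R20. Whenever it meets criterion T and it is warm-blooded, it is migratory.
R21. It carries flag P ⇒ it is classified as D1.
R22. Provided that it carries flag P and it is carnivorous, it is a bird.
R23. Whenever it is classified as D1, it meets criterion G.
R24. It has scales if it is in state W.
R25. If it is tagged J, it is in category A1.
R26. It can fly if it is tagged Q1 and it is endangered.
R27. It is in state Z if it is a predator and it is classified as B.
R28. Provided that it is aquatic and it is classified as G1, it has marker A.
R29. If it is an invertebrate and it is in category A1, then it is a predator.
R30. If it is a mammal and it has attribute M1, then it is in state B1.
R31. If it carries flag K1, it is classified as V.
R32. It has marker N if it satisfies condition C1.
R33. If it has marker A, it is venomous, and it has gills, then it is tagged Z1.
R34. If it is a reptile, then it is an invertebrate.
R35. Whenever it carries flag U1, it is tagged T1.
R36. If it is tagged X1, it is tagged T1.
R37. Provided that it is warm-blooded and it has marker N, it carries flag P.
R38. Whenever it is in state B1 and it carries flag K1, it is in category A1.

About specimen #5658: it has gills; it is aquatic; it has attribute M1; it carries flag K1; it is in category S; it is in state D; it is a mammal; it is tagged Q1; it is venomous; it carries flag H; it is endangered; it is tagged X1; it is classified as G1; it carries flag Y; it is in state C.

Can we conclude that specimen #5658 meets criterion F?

Yes

By R12 (it carries flag H, it is classified as G1): it has marker N.
By R26 (it is tagged Q1, it is endangered): it can fly.
By R28 (it is aquatic, it is classified as G1): it has marker A.
By R30 (it is a mammal, it has attribute M1): it is in state B1.
By R31 (it carries flag K1): it is classified as V.
By R33 (it has marker A, it is venomous, it has gills): it is tagged Z1.
By R36 (it is tagged X1): it is tagged T1.
By R38 (it is in state B1, it carries flag K1): it is in category A1.
By R1 (it is classified as V, it carries flag H): it is warm-blooded.
By R4 (it is tagged Z1, it is tagged X1): it is tagged F1.
By R16 (it can fly, it has attribute M1): it meets criterion E.
By R37 (it is warm-blooded, it has marker N): it carries flag P.
By R3 (it is tagged F1, it is tagged Q1): it is tagged S1.
By R11 (it meets criterion E, it has attribute M1, it is in category S): it has attribute Q.
By R17 (it is tagged S1, it is tagged X1): it has attribute K.
By R21 (it carries flag P): it is classified as D1.
By R2 (it has attribute Q, it is a mammal): it is an invertebrate.
By R6 (it is classified as D1): it is a bird.
By R15 (it is a bird): it is in category L1.
By R29 (it is an invertebrate, it is in category A1): it is a predator.
By R18 (it has attribute K, it is tagged T1, it is a predator): it is in state Z.
By R14 (it is in state Z): it has a backbone.
By R10 (it has a backbone, it is in category L1): it is nocturnal.
By R13 (it is nocturnal): it meets criterion F.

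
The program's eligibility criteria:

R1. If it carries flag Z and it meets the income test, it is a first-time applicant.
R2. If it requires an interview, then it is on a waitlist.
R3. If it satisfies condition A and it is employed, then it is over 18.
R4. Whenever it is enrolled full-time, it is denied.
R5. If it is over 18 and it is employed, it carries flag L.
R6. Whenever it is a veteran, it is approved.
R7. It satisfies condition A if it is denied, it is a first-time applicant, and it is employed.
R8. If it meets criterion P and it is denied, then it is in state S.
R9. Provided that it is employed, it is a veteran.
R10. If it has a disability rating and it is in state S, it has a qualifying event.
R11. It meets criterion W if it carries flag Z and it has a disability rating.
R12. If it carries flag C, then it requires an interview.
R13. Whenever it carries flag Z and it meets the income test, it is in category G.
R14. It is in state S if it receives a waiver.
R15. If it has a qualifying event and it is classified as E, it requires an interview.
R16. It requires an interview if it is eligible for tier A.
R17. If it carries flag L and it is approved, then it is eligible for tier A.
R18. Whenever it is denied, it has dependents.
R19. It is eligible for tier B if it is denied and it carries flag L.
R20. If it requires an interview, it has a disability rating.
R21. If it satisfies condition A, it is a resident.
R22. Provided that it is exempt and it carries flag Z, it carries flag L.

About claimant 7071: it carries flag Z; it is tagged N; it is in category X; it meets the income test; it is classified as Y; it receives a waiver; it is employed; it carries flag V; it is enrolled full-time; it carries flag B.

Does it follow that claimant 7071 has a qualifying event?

Yes

By R1 (it carries flag Z, it meets the income test): it is a first-time applicant.
By R4 (it is enrolled full-time): it is denied.
By R7 (it is denied, it is a first-time applicant, it is employed): it satisfies condition A.
By R9 (it is employed): it is a veteran.
By R14 (it receives a waiver): it is in state S.
By R3 (it satisfies condition A, it is employed): it is over 18.
By R5 (it is over 18, it is employed): it carries flag L.
By R6 (it is a veteran): it is approved.
By R17 (it carries flag L, it is approved): it is eligible for tier A.
By R16 (it is eligible for tier A): it requires an interview.
By R20 (it requires an interview): it has a disability rating.
By R10 (it has a disability rating, it is in state S): it has a qualifying event.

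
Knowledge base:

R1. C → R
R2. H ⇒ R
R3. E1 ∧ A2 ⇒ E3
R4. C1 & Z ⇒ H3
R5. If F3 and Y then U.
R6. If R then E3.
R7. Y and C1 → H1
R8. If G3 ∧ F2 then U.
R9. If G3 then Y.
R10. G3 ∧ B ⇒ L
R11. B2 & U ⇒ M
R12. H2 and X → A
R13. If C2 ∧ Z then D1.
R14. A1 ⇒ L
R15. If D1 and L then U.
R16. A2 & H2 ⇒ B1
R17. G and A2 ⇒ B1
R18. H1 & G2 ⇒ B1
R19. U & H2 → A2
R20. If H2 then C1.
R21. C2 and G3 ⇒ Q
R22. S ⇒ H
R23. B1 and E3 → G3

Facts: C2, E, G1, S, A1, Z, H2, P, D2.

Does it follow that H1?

Yes

D1  (by R13: C2, Z)
L  (by R14: A1)
U  (by R15: D1, L)
A2  (by R19: U, H2)
C1  (by R20: H2)
H  (by R22: S)
R  (by R2: H)
E3  (by R6: R)
B1  (by R16: A2, H2)
G3  (by R23: B1, E3)
Y  (by R9: G3)
H1  (by R7: Y, C1)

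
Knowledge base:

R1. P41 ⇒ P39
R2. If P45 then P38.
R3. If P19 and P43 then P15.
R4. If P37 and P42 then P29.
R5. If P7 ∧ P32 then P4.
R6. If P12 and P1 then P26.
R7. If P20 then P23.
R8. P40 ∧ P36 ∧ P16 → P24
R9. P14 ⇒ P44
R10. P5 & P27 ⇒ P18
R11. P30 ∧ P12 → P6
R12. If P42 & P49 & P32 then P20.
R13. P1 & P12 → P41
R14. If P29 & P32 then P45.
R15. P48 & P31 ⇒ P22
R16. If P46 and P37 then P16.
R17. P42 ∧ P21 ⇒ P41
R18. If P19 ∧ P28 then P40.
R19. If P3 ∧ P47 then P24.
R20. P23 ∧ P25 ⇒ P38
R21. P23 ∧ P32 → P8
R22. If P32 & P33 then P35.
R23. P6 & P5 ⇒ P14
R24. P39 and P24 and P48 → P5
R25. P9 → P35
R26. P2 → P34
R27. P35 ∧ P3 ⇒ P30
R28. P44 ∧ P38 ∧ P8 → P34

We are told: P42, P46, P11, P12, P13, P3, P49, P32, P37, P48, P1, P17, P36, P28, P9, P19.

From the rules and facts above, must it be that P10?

No

Forward chaining from the given facts derives: P29, P26, P20, P41, P45, P16, P40, P35, P30, P39, P38, P23, P24, P6, P8, P5, P14, P44, P34.
No rule has P10 as its conclusion, and it is not among the given facts.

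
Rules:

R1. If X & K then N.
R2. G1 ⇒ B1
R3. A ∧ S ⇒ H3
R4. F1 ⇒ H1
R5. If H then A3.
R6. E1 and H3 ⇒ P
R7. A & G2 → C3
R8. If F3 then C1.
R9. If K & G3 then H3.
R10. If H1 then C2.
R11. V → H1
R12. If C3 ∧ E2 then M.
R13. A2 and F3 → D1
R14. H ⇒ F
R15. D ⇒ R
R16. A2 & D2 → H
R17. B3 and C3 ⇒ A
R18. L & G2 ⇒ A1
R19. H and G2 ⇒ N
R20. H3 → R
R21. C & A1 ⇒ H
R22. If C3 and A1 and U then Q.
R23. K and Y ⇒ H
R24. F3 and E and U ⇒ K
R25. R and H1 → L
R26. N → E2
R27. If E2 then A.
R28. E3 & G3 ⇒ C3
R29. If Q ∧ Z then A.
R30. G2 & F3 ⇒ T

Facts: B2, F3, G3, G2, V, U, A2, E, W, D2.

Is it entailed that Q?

H1  (by R11: V)
H  (by R16: A2, D2)
N  (by R19: H, G2)
K  (by R24: F3, E, U)
E2  (by R26: N)
A  (by R27: E2)
C3  (by R7: A, G2)
H3  (by R9: K, G3)
R  (by R20: H3)
L  (by R25: R, H1)
A1  (by R18: L, G2)
Q  (by R22: C3, A1, U)

Yes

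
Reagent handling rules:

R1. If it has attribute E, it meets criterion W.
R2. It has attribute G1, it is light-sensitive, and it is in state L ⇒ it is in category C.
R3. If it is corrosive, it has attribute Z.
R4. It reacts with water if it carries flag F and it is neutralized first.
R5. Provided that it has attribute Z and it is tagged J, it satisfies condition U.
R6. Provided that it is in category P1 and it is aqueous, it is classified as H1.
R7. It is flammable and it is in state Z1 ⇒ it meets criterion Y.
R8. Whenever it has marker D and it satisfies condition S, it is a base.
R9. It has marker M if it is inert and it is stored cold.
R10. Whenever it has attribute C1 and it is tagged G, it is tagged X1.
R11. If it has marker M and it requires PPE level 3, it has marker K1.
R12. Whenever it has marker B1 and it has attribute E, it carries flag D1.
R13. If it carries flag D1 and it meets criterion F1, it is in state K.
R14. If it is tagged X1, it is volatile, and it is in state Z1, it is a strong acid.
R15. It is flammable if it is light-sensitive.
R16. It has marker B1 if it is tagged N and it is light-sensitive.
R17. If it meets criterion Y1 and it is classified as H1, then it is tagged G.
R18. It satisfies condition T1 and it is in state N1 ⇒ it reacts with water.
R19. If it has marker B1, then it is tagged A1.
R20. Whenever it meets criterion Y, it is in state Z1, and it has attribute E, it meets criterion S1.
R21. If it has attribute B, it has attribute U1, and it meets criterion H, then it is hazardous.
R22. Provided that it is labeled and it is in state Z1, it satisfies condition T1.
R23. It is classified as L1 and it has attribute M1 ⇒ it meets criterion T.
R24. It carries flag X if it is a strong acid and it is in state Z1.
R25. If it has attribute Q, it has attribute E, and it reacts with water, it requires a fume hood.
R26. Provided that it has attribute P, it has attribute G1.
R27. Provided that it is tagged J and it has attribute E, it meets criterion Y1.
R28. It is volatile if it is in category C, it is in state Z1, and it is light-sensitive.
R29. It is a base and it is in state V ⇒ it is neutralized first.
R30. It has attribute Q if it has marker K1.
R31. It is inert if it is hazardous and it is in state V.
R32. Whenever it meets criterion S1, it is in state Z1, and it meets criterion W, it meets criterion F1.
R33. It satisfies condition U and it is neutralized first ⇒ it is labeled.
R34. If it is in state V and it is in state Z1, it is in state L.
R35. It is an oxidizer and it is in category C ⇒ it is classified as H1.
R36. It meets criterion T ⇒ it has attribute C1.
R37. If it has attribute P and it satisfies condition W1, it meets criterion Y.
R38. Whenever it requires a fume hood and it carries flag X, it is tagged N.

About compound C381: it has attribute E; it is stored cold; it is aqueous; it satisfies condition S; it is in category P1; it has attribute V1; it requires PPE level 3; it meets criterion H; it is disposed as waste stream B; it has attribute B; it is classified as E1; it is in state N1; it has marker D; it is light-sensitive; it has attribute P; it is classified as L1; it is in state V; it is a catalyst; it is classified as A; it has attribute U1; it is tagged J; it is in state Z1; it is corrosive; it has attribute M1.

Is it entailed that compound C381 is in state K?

Yes

By R1 (it has attribute E): it meets criterion W.
By R3 (it is corrosive): it has attribute Z.
By R5 (it has attribute Z, it is tagged J): it satisfies condition U.
By R6 (it is in category P1, it is aqueous): it is classified as H1.
By R8 (it has marker D, it satisfies condition S): it is a base.
By R15 (it is light-sensitive): it is flammable.
By R21 (it has attribute B, it has attribute U1, it meets criterion H): it is hazardous.
By R23 (it is classified as L1, it has attribute M1): it meets criterion T.
By R26 (it has attribute P): it has attribute G1.
By R27 (it is tagged J, it has attribute E): it meets criterion Y1.
By R29 (it is a base, it is in state V): it is neutralized first.
By R31 (it is hazardous, it is in state V): it is inert.
By R33 (it satisfies condition U, it is neutralized first): it is labeled.
By R34 (it is in state V, it is in state Z1): it is in state L.
By R36 (it meets criterion T): it has attribute C1.
By R2 (it has attribute G1, it is light-sensitive, it is in state L): it is in category C.
By R7 (it is flammable, it is in state Z1): it meets criterion Y.
By R9 (it is inert, it is stored cold): it has marker M.
By R11 (it has marker M, it requires PPE level 3): it has marker K1.
By R17 (it meets criterion Y1, it is classified as H1): it is tagged G.
By R20 (it meets criterion Y, it is in state Z1, it has attribute E): it meets criterion S1.
By R22 (it is labeled, it is in state Z1): it satisfies condition T1.
By R28 (it is in category C, it is in state Z1, it is light-sensitive): it is volatile.
By R30 (it has marker K1): it has attribute Q.
By R32 (it meets criterion S1, it is in state Z1, it meets criterion W): it meets criterion F1.
By R10 (it has attribute C1, it is tagged G): it is tagged X1.
By R14 (it is tagged X1, it is volatile, it is in state Z1): it is a strong acid.
By R18 (it satisfies condition T1, it is in state N1): it reacts with water.
By R24 (it is a strong acid, it is in state Z1): it carries flag X.
By R25 (it has attribute Q, it has attribute E, it reacts with water): it requires a fume hood.
By R38 (it requires a fume hood, it carries flag X): it is tagged N.
By R16 (it is tagged N, it is light-sensitive): it has marker B1.
By R12 (it has marker B1, it has attribute E): it carries flag D1.
By R13 (it carries flag D1, it meets criterion F1): it is in state K.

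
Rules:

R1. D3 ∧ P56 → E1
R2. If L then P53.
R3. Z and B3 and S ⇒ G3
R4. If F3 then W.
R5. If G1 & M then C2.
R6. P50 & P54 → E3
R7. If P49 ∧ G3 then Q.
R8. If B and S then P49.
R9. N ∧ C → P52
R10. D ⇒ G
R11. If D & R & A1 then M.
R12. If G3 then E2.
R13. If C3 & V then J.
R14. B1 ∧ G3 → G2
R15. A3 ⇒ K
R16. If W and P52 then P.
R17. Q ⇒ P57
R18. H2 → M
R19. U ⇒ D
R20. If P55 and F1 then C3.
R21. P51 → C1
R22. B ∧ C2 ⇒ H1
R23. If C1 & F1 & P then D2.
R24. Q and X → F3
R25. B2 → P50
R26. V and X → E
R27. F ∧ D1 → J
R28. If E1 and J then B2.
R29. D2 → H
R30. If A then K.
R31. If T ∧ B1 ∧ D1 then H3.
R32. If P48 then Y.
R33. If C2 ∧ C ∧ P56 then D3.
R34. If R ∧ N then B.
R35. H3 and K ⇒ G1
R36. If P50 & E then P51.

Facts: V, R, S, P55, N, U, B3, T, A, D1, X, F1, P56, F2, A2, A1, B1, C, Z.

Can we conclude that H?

G3  (by R3: Z, B3, S)
P52  (by R9: N, C)
D  (by R19: U)
C3  (by R20: P55, F1)
E  (by R26: V, X)
K  (by R30: A)
H3  (by R31: T, B1, D1)
B  (by R34: R, N)
G1  (by R35: H3, K)
P49  (by R8: B, S)
M  (by R11: D, R, A1)
J  (by R13: C3, V)
C2  (by R5: G1, M)
Q  (by R7: P49, G3)
F3  (by R24: Q, X)
D3  (by R33: C2, C, P56)
E1  (by R1: D3, P56)
W  (by R4: F3)
P  (by R16: W, P52)
B2  (by R28: E1, J)
P50  (by R25: B2)
P51  (by R36: P50, E)
C1  (by R21: P51)
D2  (by R23: C1, F1, P)
H  (by R29: D2)

Yes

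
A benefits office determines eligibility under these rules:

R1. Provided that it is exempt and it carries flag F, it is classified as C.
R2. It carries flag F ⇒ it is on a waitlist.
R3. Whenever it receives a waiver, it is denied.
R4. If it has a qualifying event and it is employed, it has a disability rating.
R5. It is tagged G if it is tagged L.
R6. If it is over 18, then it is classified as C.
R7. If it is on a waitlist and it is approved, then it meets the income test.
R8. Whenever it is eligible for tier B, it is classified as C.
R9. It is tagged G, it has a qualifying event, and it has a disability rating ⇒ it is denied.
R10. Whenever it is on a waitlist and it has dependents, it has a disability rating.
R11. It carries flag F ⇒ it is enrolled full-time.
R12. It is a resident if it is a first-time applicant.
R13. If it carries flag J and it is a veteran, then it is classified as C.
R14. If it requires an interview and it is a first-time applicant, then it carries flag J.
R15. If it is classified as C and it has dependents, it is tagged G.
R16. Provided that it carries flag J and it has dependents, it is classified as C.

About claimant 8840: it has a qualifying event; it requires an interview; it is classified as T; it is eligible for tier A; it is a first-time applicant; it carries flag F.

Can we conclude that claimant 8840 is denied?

No

Forward chaining from the given facts derives: is on a waitlist, is enrolled full-time, is a resident, carries flag J.
Rules concluding "it is denied": R3 needs "it receives a waiver"; R9 needs "it is tagged G" — none of these are established.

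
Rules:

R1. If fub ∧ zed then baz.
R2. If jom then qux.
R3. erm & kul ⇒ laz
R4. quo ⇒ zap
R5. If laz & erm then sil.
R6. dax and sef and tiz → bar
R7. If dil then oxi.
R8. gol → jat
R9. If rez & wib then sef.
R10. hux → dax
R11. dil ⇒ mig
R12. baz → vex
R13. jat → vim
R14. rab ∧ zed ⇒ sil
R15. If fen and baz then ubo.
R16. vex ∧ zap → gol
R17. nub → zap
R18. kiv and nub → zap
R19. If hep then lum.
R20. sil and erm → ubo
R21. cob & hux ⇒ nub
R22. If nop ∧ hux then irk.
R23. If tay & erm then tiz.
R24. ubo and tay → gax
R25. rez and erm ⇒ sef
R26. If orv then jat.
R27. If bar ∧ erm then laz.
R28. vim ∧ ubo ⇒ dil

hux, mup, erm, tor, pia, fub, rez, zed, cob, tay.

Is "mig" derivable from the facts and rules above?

baz  (by R1: fub, zed)
dax  (by R10: hux)
vex  (by R12: baz)
nub  (by R21: cob, hux)
tiz  (by R23: tay, erm)
sef  (by R25: rez, erm)
bar  (by R6: dax, sef, tiz)
zap  (by R17: nub)
laz  (by R27: bar, erm)
sil  (by R5: laz, erm)
gol  (by R16: vex, zap)
ubo  (by R20: sil, erm)
jat  (by R8: gol)
vim  (by R13: jat)
dil  (by R28: vim, ubo)
mig  (by R11: dil)

Yes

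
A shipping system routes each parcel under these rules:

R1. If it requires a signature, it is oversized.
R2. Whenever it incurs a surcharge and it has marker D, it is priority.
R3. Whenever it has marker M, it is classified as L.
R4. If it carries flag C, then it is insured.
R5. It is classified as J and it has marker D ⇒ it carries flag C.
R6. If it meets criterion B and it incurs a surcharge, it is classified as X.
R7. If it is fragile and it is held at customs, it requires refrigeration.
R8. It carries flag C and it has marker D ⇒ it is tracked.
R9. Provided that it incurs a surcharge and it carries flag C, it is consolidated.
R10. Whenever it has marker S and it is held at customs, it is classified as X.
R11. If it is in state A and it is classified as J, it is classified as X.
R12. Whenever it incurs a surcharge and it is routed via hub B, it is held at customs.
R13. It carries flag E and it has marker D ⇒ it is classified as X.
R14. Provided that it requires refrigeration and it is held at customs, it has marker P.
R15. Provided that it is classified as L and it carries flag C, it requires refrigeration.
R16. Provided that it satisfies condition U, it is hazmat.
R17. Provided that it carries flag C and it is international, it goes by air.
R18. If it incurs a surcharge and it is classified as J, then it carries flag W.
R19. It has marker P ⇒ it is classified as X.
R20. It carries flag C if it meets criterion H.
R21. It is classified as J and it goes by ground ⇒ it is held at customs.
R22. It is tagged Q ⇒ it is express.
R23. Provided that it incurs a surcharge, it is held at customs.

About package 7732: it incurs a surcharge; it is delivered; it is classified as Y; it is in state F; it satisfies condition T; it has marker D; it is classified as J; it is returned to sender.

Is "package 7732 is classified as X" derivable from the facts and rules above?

Forward chaining from the given facts derives: is priority, carries flag C, is tracked, is consolidated, carries flag W, is held at customs, is insured.
Rules concluding "it is classified as X": R6 needs "it meets criterion B"; R10 needs "it has marker S"; R11 needs "it is in state A"; R13 needs "it carries flag E"; R19 needs "it has marker P" — none of these are established.

No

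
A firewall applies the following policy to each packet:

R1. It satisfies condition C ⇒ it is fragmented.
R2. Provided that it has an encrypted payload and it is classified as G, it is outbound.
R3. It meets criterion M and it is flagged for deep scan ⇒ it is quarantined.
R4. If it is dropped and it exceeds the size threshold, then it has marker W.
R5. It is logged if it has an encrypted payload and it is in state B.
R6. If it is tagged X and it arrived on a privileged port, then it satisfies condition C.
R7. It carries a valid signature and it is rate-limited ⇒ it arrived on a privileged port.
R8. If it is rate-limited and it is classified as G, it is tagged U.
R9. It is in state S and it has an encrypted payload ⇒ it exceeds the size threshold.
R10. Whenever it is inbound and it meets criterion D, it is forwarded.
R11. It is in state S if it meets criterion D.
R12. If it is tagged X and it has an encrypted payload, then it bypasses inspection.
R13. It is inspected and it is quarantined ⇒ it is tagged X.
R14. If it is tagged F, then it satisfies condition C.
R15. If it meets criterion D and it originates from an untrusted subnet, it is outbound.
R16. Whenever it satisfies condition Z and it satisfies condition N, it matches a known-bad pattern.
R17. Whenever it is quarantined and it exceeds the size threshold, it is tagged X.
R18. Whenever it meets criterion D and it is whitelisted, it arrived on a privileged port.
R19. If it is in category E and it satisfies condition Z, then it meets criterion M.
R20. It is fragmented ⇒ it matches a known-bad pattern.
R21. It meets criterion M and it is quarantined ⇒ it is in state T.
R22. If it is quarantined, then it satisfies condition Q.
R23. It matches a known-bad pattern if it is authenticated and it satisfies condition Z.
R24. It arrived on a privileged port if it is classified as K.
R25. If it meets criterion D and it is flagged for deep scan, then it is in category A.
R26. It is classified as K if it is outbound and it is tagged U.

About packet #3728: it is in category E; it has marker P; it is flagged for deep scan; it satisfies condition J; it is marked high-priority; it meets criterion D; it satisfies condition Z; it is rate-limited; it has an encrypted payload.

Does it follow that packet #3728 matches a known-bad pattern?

No

Forward chaining from the given facts derives: is in state S, meets criterion M, is in category A, is quarantined, exceeds the size threshold, is tagged X, is in state T, satisfies condition Q, bypasses inspection.
Rules concluding "it matches a known-bad pattern": R16 needs "it satisfies condition N"; R20 needs "it is fragmented"; R23 needs "it is authenticated" — none of these are established.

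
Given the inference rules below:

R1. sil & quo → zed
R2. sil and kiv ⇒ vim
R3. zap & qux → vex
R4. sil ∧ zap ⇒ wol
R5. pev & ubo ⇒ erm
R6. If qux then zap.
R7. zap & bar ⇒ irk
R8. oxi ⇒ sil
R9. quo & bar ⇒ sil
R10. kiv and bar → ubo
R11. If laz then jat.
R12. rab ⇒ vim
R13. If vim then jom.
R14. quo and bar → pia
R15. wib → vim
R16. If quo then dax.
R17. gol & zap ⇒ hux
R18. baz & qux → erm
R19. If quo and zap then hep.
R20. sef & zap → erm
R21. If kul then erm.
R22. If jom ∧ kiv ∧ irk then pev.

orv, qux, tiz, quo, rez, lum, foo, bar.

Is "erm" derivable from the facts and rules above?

Forward chaining from the given facts derives: zap, irk, sil, pia, dax, hep, zed, vex, wol.
Rules concluding erm: R5 needs pev; R18 needs baz; R20 needs sef; R21 needs kul — none of these are established.

No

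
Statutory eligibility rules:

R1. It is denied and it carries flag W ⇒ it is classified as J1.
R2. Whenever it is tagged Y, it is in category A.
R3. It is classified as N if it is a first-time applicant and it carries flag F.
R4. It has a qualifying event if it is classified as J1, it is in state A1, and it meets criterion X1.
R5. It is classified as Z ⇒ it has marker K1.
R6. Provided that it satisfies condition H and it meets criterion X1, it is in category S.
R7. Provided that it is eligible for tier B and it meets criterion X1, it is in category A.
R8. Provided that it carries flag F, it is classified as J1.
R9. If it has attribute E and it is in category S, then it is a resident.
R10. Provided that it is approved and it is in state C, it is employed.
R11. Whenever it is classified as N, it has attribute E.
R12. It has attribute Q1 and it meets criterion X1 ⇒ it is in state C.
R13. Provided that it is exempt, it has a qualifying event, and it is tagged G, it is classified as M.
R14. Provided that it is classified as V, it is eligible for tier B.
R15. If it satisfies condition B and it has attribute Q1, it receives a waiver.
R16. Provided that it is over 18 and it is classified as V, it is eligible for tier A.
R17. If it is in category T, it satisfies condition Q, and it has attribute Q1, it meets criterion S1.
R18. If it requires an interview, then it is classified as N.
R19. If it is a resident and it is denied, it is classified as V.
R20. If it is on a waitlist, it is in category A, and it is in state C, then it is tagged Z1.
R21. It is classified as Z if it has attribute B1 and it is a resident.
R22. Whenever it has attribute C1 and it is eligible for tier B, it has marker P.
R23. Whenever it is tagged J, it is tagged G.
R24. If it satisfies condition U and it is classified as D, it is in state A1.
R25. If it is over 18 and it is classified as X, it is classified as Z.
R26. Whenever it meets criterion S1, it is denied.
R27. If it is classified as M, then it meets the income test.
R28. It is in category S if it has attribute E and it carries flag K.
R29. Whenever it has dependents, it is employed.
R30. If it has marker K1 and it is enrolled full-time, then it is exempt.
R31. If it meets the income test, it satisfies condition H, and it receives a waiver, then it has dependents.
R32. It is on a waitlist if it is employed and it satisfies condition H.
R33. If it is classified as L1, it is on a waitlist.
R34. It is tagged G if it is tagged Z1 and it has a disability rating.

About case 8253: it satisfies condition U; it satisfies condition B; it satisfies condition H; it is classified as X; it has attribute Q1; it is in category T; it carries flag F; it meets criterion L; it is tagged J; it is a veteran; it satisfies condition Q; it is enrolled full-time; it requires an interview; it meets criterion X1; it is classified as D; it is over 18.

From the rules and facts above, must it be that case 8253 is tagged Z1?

By R6 (it satisfies condition H, it meets criterion X1): it is in category S.
By R8 (it carries flag F): it is classified as J1.
By R12 (it has attribute Q1, it meets criterion X1): it is in state C.
By R15 (it satisfies condition B, it has attribute Q1): it receives a waiver.
By R17 (it is in category T, it satisfies condition Q, it has attribute Q1): it meets criterion S1.
By R18 (it requires an interview): it is classified as N.
By R23 (it is tagged J): it is tagged G.
By R24 (it satisfies condition U, it is classified as D): it is in state A1.
By R25 (it is over 18, it is classified as X): it is classified as Z.
By R26 (it meets criterion S1): it is denied.
By R4 (it is classified as J1, it is in state A1, it meets criterion X1): it has a qualifying event.
By R5 (it is classified as Z): it has marker K1.
By R11 (it is classified as N): it has attribute E.
By R30 (it has marker K1, it is enrolled full-time): it is exempt.
By R9 (it has attribute E, it is in category S): it is a resident.
By R13 (it is exempt, it has a qualifying event, it is tagged G): it is classified as M.
By R19 (it is a resident, it is denied): it is classified as V.
By R27 (it is classified as M): it meets the income test.
By R31 (it meets the income test, it satisfies condition H, it receives a waiver): it has dependents.
By R14 (it is classified as V): it is eligible for tier B.
By R29 (it has dependents): it is employed.
By R32 (it is employed, it satisfies condition H): it is on a waitlist.
By R7 (it is eligible for tier B, it meets criterion X1): it is in category A.
By R20 (it is on a waitlist, it is in category A, it is in state C): it is tagged Z1.

Yes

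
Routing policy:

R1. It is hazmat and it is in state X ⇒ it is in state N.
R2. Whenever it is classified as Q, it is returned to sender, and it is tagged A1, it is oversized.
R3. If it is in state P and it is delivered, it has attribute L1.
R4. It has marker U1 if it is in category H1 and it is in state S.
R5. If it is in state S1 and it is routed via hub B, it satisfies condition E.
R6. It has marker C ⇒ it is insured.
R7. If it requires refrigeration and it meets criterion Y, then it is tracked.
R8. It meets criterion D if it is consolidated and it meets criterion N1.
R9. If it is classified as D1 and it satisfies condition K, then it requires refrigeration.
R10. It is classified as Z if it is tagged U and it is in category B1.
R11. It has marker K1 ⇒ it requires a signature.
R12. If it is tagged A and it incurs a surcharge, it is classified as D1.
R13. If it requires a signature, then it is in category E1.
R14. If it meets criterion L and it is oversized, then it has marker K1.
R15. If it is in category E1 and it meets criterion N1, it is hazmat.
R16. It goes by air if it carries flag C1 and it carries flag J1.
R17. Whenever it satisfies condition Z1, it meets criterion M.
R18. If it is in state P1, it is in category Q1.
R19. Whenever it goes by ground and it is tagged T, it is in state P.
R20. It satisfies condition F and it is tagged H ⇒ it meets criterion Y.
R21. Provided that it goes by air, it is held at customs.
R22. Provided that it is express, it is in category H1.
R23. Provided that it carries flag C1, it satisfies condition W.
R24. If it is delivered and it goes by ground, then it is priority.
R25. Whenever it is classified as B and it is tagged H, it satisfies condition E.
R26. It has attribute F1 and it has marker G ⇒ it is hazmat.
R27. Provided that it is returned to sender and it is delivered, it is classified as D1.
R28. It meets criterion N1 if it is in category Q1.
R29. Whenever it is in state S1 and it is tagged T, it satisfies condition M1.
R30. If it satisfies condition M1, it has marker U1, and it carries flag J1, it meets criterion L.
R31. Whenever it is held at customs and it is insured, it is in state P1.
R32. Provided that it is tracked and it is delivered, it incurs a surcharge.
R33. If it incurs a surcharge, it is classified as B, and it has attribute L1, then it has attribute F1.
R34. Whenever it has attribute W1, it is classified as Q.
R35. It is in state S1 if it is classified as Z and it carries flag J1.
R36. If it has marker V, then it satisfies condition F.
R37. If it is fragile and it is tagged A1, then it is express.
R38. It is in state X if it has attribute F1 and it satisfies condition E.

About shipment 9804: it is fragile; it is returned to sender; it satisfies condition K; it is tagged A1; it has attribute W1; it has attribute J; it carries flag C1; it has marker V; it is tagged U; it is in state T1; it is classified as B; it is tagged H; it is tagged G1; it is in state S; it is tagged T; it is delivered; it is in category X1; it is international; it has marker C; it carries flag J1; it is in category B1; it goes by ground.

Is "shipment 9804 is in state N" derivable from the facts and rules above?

By R6 (it has marker C): it is insured.
By R10 (it is tagged U, it is in category B1): it is classified as Z.
By R16 (it carries flag C1, it carries flag J1): it goes by air.
By R19 (it goes by ground, it is tagged T): it is in state P.
By R21 (it goes by air): it is held at customs.
By R25 (it is classified as B, it is tagged H): it satisfies condition E.
By R27 (it is returned to sender, it is delivered): it is classified as D1.
By R31 (it is held at customs, it is insured): it is in state P1.
By R34 (it has attribute W1): it is classified as Q.
By R35 (it is classified as Z, it carries flag J1): it is in state S1.
By R36 (it has marker V): it satisfies condition F.
By R37 (it is fragile, it is tagged A1): it is express.
By R2 (it is classified as Q, it is returned to sender, it is tagged A1): it is oversized.
By R3 (it is in state P, it is delivered): it has attribute L1.
By R9 (it is classified as D1, it satisfies condition K): it requires refrigeration.
By R18 (it is in state P1): it is in category Q1.
By R20 (it satisfies condition F, it is tagged H): it meets criterion Y.
By R22 (it is express): it is in category H1.
By R28 (it is in category Q1): it meets criterion N1.
By R29 (it is in state S1, it is tagged T): it satisfies condition M1.
By R4 (it is in category H1, it is in state S): it has marker U1.
By R7 (it requires refrigeration, it meets criterion Y): it is tracked.
By R30 (it satisfies condition M1, it has marker U1, it carries flag J1): it meets criterion L.
By R32 (it is tracked, it is delivered): it incurs a surcharge.
By R33 (it incurs a surcharge, it is classified as B, it has attribute L1): it has attribute F1.
By R38 (it has attribute F1, it satisfies condition E): it is in state X.
By R14 (it meets criterion L, it is oversized): it has marker K1.
By R11 (it has marker K1): it requires a signature.
By R13 (it requires a signature): it is in category E1.
By R15 (it is in category E1, it meets criterion N1): it is hazmat.
By R1 (it is hazmat, it is in state X): it is in state N.

Yes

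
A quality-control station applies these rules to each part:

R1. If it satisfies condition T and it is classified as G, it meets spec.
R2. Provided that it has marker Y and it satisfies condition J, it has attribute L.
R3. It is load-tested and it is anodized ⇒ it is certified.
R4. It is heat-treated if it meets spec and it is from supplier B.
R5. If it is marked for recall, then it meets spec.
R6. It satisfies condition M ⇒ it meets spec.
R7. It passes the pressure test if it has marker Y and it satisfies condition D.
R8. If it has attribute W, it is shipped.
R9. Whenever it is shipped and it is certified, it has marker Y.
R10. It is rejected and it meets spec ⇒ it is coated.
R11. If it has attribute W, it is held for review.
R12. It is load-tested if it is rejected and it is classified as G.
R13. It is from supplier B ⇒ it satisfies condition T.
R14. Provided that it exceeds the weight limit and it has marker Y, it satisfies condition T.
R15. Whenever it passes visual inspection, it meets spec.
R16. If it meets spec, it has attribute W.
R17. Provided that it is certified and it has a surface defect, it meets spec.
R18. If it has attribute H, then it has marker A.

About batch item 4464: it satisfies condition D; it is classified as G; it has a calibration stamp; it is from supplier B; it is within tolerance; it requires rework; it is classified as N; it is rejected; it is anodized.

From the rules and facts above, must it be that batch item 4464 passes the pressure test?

By R12 (it is rejected, it is classified as G): it is load-tested.
By R13 (it is from supplier B): it satisfies condition T.
By R1 (it satisfies condition T, it is classified as G): it meets spec.
By R3 (it is load-tested, it is anodized): it is certified.
By R16 (it meets spec): it has attribute W.
By R8 (it has attribute W): it is shipped.
By R9 (it is shipped, it is certified): it has marker Y.
By R7 (it has marker Y, it satisfies condition D): it passes the pressure test.

Yes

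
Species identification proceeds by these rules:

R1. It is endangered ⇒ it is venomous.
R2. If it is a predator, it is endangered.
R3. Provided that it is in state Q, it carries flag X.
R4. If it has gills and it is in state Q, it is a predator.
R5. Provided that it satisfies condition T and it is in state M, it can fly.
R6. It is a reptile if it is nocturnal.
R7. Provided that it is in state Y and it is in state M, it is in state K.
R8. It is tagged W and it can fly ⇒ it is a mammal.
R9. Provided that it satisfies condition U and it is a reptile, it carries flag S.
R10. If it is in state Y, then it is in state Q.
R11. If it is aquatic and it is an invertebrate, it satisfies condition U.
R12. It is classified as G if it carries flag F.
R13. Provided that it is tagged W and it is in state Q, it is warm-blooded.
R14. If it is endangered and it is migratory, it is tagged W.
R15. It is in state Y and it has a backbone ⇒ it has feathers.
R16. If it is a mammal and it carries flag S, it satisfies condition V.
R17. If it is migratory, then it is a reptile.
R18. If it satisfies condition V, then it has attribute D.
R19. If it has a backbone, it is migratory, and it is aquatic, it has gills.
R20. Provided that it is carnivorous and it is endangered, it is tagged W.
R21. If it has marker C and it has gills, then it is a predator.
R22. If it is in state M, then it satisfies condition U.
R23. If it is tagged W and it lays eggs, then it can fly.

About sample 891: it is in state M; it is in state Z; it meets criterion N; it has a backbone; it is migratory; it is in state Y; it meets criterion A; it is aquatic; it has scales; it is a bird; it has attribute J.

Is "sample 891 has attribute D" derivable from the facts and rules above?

No

Forward chaining from the given facts derives: is in state K, is in state Q, has feathers, is a reptile, has gills, satisfies condition U, carries flag X, is a predator, carries flag S, is endangered, is tagged W, is venomous, is warm-blooded.
The only rule concluding "it has attribute D" is R18, which needs "it satisfies condition V"; that is never established.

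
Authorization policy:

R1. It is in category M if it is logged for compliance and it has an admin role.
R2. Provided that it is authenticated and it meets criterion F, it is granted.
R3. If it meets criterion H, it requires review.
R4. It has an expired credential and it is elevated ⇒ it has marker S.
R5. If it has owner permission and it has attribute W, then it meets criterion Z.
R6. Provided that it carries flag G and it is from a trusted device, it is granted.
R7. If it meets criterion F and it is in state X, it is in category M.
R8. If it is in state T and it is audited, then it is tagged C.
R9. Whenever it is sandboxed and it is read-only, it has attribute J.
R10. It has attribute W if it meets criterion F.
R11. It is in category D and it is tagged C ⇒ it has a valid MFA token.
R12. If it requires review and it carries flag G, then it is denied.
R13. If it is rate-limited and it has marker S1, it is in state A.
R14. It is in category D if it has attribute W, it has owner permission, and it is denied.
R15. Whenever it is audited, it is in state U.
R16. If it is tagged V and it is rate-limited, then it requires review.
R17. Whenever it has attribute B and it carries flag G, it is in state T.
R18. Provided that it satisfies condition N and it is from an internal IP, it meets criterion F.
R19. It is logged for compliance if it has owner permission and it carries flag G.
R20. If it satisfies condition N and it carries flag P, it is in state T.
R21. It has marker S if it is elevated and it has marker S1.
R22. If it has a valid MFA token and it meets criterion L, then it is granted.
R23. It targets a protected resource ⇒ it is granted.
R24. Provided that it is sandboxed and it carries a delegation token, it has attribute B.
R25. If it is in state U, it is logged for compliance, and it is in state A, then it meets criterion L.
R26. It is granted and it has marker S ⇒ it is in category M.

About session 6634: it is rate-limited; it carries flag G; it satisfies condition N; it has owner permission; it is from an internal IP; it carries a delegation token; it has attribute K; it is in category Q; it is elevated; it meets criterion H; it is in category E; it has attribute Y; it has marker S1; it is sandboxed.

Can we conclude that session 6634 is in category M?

Forward chaining from the given facts derives: requires review, is denied, is in state A, meets criterion F, is logged for compliance, has marker S, has attribute B, has attribute W, is in category D, is in state T, meets criterion Z.
Rules concluding "it is in category M": R1 needs "it has an admin role"; R7 needs "it is in state X"; R26 needs "it is granted" — none of these are established.

No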